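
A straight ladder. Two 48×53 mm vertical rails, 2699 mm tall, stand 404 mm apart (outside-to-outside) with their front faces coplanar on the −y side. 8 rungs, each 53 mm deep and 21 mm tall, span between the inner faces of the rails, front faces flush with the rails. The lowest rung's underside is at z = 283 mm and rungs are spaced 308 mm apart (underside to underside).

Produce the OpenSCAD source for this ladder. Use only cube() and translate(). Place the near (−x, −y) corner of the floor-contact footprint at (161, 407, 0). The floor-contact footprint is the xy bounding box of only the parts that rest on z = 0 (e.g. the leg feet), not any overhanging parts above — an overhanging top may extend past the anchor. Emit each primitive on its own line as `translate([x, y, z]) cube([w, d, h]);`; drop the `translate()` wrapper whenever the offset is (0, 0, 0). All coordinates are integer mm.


translate([161, 407, 0]) cube([48, 53, 2699]);
translate([517, 407, 0]) cube([48, 53, 2699]);
translate([209, 407, 283]) cube([308, 53, 21]);
translate([209, 407, 591]) cube([308, 53, 21]);
translate([209, 407, 899]) cube([308, 53, 21]);
translate([209, 407, 1207]) cube([308, 53, 21]);
translate([209, 407, 1515]) cube([308, 53, 21]);
translate([209, 407, 1823]) cube([308, 53, 21]);
translate([209, 407, 2131]) cube([308, 53, 21]);
translate([209, 407, 2439]) cube([308, 53, 21]);


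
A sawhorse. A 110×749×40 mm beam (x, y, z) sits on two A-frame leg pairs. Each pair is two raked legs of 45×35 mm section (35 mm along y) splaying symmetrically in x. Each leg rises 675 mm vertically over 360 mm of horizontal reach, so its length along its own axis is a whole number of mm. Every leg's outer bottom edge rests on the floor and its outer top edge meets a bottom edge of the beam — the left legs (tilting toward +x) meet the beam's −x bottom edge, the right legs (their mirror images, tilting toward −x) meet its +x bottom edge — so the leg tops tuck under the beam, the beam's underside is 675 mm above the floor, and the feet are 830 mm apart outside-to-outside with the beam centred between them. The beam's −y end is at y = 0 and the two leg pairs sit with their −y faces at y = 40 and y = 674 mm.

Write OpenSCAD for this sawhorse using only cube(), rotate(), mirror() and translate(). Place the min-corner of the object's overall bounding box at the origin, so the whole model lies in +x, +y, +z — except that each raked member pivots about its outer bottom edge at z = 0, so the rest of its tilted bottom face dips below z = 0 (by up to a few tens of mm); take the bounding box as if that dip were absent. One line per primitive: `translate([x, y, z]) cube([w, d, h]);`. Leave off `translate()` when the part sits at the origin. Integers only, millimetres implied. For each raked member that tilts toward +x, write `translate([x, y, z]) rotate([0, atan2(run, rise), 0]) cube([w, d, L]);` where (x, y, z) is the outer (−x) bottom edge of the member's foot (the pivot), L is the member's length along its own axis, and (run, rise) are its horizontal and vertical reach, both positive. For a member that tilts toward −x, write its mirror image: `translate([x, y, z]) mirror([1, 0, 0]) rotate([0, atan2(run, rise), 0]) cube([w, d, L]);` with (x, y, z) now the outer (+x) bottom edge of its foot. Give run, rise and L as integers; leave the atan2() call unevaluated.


// leg length = √(360² + 675²) = 765
// right-leg outer foot x = 2·360 + 110 = 830
// beam min-corner = (360, 0, 675)
translate([360, 0, 675]) cube([110, 749, 40]);
translate([0, 40, 0]) rotate([0, atan2(360, 675), 0]) cube([45, 35, 765]);
translate([830, 40, 0]) mirror([1, 0, 0]) rotate([0, atan2(360, 675), 0]) cube([45, 35, 765]);
translate([0, 674, 0]) rotate([0, atan2(360, 675), 0]) cube([45, 35, 765]);
translate([830, 674, 0]) mirror([1, 0, 0]) rotate([0, atan2(360, 675), 0]) cube([45, 35, 765]);


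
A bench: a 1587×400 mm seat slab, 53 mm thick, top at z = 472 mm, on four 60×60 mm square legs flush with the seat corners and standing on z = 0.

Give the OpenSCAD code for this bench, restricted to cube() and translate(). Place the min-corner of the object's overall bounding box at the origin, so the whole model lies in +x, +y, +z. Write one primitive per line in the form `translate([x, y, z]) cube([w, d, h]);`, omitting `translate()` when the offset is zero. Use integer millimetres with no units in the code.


translate([0, 0, 419]) cube([1587, 400, 53]);
cube([60, 60, 419]);
translate([0, 340, 0]) cube([60, 60, 419]);
translate([1527, 0, 0]) cube([60, 60, 419]);
translate([1527, 340, 0]) cube([60, 60, 419]);


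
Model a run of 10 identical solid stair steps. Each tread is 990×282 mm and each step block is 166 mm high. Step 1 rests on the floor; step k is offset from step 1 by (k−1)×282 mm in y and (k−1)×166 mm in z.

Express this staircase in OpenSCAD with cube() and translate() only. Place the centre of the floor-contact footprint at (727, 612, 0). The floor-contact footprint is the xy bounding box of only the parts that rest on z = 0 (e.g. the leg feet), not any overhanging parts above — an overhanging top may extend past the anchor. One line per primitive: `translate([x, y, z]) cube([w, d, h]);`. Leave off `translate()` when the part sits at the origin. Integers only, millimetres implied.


translate([232, 471, 0]) cube([990, 282, 166]);
translate([232, 753, 166]) cube([990, 282, 166]);
translate([232, 1035, 332]) cube([990, 282, 166]);
translate([232, 1317, 498]) cube([990, 282, 166]);
translate([232, 1599, 664]) cube([990, 282, 166]);
translate([232, 1881, 830]) cube([990, 282, 166]);
translate([232, 2163, 996]) cube([990, 282, 166]);
translate([232, 2445, 1162]) cube([990, 282, 166]);
translate([232, 2727, 1328]) cube([990, 282, 166]);
translate([232, 3009, 1494]) cube([990, 282, 166]);


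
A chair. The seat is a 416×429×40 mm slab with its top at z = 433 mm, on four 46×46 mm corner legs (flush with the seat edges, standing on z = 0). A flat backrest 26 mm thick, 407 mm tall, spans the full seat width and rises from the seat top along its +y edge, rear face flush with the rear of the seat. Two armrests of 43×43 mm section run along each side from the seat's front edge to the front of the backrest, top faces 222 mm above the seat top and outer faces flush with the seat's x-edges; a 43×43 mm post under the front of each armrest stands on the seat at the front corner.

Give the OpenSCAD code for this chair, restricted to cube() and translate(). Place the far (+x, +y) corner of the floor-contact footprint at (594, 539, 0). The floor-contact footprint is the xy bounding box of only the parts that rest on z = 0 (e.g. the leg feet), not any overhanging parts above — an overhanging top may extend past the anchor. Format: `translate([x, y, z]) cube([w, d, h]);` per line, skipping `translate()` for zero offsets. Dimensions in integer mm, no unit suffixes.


// leg_h = 433 - 40 = 393
// arm post h = 222 - 43 = 179
translate([178, 110, 393]) cube([416, 429, 40]);
translate([178, 110, 0]) cube([46, 46, 393]);
translate([548, 110, 0]) cube([46, 46, 393]);
translate([178, 493, 0]) cube([46, 46, 393]);
translate([548, 493, 0]) cube([46, 46, 393]);
translate([178, 513, 433]) cube([416, 26, 407]);
translate([178, 110, 612]) cube([43, 403, 43]);
translate([551, 110, 612]) cube([43, 403, 43]);
translate([178, 110, 433]) cube([43, 43, 179]);
translate([551, 110, 433]) cube([43, 43, 179]);


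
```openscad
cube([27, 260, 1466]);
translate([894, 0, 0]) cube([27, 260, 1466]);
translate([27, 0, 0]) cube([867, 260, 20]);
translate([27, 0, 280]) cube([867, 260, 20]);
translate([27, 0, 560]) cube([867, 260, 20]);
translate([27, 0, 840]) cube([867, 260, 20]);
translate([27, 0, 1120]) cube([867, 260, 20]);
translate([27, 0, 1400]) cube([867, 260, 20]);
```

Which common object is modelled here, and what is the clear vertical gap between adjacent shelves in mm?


A bookshelf. The clear shelf gap is 260 mm.

Two tall side panels with 6 horizontal boards between them — a bookshelf. The first two shelf undersides are at z = 0 and z = 280; with shelf thickness 20, the clear gap is 280 − 0 − 20 = 260 mm.


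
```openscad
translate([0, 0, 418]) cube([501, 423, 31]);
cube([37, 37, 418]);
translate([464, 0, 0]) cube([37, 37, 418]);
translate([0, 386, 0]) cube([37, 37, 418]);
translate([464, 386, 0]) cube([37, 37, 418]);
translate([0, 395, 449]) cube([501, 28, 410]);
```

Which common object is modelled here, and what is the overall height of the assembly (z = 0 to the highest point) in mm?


A chair. The overall height is 859 mm.

A slab on four corner posts with a tall panel at the back — a chair. The seat slab sits at z = 418 with thickness 31, and the 410 mm backrest starts at the seat top, so the overall height is 418 + 31 + 410 = 859 mm.


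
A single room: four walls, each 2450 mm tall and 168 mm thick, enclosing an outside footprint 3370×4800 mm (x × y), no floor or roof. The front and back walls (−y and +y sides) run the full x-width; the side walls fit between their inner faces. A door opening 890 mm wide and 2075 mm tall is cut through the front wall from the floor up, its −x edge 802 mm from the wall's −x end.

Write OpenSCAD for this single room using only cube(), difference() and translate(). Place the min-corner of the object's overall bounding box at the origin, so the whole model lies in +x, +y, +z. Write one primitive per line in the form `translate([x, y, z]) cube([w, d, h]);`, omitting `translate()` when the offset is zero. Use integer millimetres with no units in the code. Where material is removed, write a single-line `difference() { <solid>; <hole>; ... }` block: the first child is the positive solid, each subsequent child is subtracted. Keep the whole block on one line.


difference() { cube([3370, 168, 2450]); translate([802, 0, 0]) cube([890, 168, 2075]); }
translate([0, 4632, 0]) cube([3370, 168, 2450]);
translate([0, 168, 0]) cube([168, 4464, 2450]);
translate([3202, 168, 0]) cube([168, 4464, 2450]);


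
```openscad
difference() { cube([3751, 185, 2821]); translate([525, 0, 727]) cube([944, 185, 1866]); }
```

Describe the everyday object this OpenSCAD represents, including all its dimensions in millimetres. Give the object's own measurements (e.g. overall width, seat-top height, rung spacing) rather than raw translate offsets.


A wall 3751 mm long (x), 185 mm thick (y), 2821 mm tall, with a rectangular window opening cut through it. The opening is 944 mm wide and 1866 mm tall; its sill is at z = 727 mm and its near (−x) edge is 525 mm from the wall's −x end. The opening passes through the full wall thickness.


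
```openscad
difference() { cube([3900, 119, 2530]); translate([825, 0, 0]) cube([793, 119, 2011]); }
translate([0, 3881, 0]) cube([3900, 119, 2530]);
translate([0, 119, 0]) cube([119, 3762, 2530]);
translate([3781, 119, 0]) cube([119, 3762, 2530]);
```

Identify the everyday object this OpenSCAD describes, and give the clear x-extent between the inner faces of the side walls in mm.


A single room. The interior width is 3662 mm.

Four walls enclosing a rectangle with a door in the front wall — a room. Outside width 3900 minus two 119 mm walls gives 3662 mm.


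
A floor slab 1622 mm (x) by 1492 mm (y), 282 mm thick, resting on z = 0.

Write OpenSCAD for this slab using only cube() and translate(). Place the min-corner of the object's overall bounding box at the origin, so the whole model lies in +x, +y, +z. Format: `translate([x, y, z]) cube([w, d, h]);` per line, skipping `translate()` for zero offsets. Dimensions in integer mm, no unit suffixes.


cube([1622, 1492, 282]);


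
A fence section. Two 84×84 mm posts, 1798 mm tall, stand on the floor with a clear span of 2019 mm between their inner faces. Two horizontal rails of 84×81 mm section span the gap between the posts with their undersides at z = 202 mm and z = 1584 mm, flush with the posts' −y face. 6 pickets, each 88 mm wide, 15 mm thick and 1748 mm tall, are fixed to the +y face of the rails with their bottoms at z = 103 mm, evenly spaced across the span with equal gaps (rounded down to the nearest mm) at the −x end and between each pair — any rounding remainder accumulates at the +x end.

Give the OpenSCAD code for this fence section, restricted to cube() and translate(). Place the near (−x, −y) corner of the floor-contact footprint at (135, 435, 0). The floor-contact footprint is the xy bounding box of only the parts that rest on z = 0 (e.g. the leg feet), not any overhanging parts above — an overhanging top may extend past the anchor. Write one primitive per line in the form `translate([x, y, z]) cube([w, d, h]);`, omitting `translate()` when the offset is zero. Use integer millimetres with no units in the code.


translate([135, 435, 0]) cube([84, 84, 1798]);
translate([2238, 435, 0]) cube([84, 84, 1798]);
translate([219, 435, 202]) cube([2019, 84, 81]);
translate([219, 435, 1584]) cube([2019, 84, 81]);
translate([432, 519, 103]) cube([88, 15, 1748]);
translate([733, 519, 103]) cube([88, 15, 1748]);
translate([1034, 519, 103]) cube([88, 15, 1748]);
translate([1335, 519, 103]) cube([88, 15, 1748]);
translate([1636, 519, 103]) cube([88, 15, 1748]);
translate([1937, 519, 103]) cube([88, 15, 1748]);


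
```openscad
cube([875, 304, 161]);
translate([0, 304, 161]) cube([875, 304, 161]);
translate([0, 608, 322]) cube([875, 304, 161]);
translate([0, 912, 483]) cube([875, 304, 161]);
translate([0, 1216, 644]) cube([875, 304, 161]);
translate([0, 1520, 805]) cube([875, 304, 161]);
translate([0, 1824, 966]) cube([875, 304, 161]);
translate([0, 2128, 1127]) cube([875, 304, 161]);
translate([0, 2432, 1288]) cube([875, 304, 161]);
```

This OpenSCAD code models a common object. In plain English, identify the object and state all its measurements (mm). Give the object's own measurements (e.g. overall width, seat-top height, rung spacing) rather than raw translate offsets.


A straight staircase of 9 solid steps. Each step is 875 mm wide (x), 304 mm deep (y, the going) and 161 mm tall (the rise). The first step rests on the floor; each subsequent step sits one going further in +y and one rise higher in +z, directly behind and above the previous step with no overlap.


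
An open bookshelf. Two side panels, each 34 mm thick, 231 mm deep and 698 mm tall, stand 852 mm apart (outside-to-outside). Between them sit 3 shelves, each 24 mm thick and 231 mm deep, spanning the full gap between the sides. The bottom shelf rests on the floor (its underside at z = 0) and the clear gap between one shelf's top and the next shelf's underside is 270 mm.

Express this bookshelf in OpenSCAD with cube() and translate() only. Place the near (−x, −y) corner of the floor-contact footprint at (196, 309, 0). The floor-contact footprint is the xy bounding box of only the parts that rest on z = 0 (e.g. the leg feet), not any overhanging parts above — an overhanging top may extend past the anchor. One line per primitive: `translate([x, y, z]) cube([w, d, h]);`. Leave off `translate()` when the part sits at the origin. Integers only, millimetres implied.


translate([196, 309, 0]) cube([34, 231, 698]);
translate([1014, 309, 0]) cube([34, 231, 698]);
translate([230, 309, 0]) cube([784, 231, 24]);
translate([230, 309, 294]) cube([784, 231, 24]);
translate([230, 309, 588]) cube([784, 231, 24]);


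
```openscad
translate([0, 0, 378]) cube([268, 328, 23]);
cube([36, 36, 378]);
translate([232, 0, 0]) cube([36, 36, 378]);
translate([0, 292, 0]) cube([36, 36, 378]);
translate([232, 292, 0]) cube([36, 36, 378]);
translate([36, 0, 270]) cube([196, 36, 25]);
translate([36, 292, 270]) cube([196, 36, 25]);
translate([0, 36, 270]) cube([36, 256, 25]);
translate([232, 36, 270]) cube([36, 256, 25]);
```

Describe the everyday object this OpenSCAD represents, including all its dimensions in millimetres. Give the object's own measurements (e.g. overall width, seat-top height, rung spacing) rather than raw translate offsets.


A four-legged stool. The seat is a 268×328×23 mm slab whose top surface is at z = 401 mm; four square legs, each 36×36 mm in cross-section, run from the floor (z = 0) to the underside of the seat, each flush with a corner of the seat. Four stretchers, 36 mm wide and 25 mm tall, connect adjacent legs with their undersides at z = 270 mm, each running between the inner faces of the legs it joins and aligned with the legs' outer faces on the other axis.


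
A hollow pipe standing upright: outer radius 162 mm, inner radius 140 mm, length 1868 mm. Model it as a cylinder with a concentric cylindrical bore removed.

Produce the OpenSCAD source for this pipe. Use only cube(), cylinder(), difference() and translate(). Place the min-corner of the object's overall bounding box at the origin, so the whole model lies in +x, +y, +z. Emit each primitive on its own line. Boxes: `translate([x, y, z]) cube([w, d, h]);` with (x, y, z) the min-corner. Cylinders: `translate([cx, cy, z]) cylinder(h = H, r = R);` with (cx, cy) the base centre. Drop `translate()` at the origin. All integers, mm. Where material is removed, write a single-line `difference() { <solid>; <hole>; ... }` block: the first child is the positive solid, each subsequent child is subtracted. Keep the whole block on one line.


difference() { translate([162, 162, 0]) cylinder(h = 1868, r = 162); translate([162, 162, 0]) cylinder(h = 1868, r = 140); }


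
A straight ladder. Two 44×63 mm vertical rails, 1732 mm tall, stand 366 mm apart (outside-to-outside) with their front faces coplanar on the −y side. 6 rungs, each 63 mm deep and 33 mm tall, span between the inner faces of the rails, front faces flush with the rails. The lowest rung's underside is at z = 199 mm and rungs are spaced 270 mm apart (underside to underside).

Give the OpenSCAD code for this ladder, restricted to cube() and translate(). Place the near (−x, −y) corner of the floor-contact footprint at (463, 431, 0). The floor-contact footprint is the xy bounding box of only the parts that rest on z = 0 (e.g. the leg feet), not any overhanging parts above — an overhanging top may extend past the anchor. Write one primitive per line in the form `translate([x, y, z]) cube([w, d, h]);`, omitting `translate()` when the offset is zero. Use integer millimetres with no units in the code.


translate([463, 431, 0]) cube([44, 63, 1732]);
translate([785, 431, 0]) cube([44, 63, 1732]);
translate([507, 431, 199]) cube([278, 63, 33]);
translate([507, 431, 469]) cube([278, 63, 33]);
translate([507, 431, 739]) cube([278, 63, 33]);
translate([507, 431, 1009]) cube([278, 63, 33]);
translate([507, 431, 1279]) cube([278, 63, 33]);
translate([507, 431, 1549]) cube([278, 63, 33]);


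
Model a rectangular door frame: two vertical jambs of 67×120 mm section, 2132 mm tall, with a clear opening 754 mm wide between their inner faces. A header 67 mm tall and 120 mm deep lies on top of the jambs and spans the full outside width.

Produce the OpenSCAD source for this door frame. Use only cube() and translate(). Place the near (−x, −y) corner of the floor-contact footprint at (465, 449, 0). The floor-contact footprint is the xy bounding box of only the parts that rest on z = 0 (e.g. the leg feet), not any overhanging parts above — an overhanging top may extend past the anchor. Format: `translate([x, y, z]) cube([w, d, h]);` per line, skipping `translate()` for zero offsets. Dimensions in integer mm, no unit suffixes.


translate([465, 449, 0]) cube([67, 120, 2132]);
translate([1286, 449, 0]) cube([67, 120, 2132]);
translate([465, 449, 2132]) cube([888, 120, 67]);


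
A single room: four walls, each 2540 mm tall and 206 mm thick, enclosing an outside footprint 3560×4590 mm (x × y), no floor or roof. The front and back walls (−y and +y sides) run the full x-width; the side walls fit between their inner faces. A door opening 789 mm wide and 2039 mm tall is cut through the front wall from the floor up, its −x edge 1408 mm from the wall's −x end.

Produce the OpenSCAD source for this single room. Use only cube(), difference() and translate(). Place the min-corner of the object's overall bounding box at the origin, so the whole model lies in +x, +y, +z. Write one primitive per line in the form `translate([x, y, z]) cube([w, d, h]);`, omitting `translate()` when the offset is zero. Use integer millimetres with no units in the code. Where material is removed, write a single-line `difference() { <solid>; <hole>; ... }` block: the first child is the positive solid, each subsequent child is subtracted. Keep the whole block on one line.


difference() { cube([3560, 206, 2540]); translate([1408, 0, 0]) cube([789, 206, 2039]); }
translate([0, 4384, 0]) cube([3560, 206, 2540]);
translate([0, 206, 0]) cube([206, 4178, 2540]);
translate([3354, 206, 0]) cube([206, 4178, 2540]);


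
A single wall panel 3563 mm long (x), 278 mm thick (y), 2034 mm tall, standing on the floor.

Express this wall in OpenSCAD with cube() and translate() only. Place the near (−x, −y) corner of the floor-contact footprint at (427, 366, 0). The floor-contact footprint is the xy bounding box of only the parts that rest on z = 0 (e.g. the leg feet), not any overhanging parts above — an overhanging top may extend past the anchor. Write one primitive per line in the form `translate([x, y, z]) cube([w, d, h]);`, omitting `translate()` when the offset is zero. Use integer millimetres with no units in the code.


translate([427, 366, 0]) cube([3563, 278, 2034]);


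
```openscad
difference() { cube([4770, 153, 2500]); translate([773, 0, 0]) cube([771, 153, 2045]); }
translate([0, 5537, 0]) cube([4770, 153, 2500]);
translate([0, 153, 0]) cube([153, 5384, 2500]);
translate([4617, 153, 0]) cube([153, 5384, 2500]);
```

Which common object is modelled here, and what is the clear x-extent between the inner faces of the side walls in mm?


A single room. The interior width is 4464 mm.

Four walls enclosing a rectangle with a door in the front wall — a room. Outside width 4770 minus two 153 mm walls gives 4464 mm.


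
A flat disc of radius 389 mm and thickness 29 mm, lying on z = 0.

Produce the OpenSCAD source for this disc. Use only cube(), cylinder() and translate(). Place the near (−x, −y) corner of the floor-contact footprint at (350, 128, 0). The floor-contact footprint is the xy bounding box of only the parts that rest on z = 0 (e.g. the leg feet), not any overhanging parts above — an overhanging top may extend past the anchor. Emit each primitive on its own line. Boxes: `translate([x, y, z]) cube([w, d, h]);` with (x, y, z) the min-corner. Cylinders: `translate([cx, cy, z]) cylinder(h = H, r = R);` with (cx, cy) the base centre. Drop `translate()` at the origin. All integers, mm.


translate([739, 517, 0]) cylinder(h = 29, r = 389);


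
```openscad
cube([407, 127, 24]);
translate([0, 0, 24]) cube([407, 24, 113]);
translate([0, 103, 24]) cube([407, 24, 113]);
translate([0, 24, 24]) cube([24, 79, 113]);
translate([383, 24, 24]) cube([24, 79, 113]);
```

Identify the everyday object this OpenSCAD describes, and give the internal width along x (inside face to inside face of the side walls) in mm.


An open box. The internal width is 359 mm.

A 407×127 base slab with four walls standing on it — an open box. The base is 407 mm wide and the walls are 24 mm thick, so the internal width is 407 − 2 × 24 = 359 mm.


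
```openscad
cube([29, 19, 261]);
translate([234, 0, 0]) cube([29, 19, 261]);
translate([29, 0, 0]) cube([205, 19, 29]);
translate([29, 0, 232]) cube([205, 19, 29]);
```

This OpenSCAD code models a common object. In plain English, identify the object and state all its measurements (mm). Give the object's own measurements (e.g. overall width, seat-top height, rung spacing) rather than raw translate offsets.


A rectangular picture frame lying in the x–z plane (depth along y). The opening is 205 mm wide (x) by 203 mm tall (z), surrounded by a border 29 mm wide on all four sides. The frame is 19 mm deep and is made of two full-height vertical stiles with two horizontal rails fitted between them.


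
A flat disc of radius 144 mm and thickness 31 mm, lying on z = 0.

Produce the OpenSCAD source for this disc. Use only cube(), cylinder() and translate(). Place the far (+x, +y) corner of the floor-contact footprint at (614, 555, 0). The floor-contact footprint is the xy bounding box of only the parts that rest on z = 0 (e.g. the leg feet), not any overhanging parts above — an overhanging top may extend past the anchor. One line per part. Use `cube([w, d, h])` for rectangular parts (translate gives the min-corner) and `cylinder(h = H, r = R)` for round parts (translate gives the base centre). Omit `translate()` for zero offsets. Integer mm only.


translate([470, 411, 0]) cylinder(h = 31, r = 144);


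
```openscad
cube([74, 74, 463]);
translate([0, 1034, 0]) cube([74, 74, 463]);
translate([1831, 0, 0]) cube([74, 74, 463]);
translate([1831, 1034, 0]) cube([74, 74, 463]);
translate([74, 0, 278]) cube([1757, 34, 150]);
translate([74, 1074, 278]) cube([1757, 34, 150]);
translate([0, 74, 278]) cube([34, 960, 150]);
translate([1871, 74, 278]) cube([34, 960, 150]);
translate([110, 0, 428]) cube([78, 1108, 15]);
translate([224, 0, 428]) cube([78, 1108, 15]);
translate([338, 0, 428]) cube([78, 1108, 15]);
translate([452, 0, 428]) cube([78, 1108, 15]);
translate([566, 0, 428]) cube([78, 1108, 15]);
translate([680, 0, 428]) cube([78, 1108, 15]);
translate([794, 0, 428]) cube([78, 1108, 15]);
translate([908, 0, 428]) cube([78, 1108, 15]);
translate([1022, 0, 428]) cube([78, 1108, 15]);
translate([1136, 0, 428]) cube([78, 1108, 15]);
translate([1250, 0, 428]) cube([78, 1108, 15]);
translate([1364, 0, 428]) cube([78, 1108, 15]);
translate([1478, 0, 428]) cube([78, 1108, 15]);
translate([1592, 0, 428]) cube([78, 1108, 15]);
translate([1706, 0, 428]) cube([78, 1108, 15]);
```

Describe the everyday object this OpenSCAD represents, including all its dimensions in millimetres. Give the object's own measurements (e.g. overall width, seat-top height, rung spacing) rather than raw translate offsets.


A bed frame 1905 mm long (x) by 1108 mm wide (y). Four 74×74 mm corner posts, 463 mm tall, at the corners of the footprint. Four rails of 34 mm thickness and 150 mm height run between adjacent posts with their undersides at z = 278 mm, their outer faces flush with the outside of the frame (the two x-running rails run between the posts' inner faces; the two y-running rails run between the posts' inner faces). 15 slats, each 78 mm wide (x) and 15 mm thick, lie across the top of the two x-running rails, running the full 1108 mm width of the frame in y; along x they sit between the end posts with a 36 mm gap after the −x posts and between neighbouring slats, leaving 47 mm before the +x posts.


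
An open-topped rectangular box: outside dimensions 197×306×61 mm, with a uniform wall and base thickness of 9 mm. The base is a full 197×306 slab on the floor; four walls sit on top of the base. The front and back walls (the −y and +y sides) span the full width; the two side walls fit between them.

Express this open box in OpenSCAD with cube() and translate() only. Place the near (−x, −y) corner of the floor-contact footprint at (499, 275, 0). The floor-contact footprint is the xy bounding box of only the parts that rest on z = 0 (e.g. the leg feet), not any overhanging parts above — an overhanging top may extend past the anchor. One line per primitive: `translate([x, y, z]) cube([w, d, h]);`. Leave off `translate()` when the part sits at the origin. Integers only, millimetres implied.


translate([499, 275, 0]) cube([197, 306, 9]);
translate([499, 275, 9]) cube([197, 9, 52]);
translate([499, 572, 9]) cube([197, 9, 52]);
translate([499, 284, 9]) cube([9, 288, 52]);
translate([687, 284, 9]) cube([9, 288, 52]);


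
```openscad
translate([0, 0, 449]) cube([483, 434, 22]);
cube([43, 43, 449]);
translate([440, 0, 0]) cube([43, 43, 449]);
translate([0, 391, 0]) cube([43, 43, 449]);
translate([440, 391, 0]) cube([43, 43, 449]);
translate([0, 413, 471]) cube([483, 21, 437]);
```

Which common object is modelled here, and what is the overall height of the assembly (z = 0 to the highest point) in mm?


A chair. The overall height is 908 mm.

A slab on four corner posts with a tall panel at the back — a chair. The seat slab sits at z = 449 with thickness 22, and the 437 mm backrest starts at the seat top, so the overall height is 449 + 22 + 437 = 908 mm.


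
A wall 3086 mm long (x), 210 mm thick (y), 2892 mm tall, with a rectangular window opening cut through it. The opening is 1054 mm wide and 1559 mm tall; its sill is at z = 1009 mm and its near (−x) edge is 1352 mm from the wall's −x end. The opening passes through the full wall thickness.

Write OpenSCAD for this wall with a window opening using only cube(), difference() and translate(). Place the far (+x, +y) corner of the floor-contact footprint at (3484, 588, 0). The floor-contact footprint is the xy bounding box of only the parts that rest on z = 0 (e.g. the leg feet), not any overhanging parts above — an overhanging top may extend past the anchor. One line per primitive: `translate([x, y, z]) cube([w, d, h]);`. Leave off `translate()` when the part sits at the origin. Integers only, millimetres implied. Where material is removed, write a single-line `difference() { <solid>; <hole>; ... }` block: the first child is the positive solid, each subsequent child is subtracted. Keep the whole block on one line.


difference() { translate([398, 378, 0]) cube([3086, 210, 2892]); translate([1750, 378, 1009]) cube([1054, 210, 1559]); }


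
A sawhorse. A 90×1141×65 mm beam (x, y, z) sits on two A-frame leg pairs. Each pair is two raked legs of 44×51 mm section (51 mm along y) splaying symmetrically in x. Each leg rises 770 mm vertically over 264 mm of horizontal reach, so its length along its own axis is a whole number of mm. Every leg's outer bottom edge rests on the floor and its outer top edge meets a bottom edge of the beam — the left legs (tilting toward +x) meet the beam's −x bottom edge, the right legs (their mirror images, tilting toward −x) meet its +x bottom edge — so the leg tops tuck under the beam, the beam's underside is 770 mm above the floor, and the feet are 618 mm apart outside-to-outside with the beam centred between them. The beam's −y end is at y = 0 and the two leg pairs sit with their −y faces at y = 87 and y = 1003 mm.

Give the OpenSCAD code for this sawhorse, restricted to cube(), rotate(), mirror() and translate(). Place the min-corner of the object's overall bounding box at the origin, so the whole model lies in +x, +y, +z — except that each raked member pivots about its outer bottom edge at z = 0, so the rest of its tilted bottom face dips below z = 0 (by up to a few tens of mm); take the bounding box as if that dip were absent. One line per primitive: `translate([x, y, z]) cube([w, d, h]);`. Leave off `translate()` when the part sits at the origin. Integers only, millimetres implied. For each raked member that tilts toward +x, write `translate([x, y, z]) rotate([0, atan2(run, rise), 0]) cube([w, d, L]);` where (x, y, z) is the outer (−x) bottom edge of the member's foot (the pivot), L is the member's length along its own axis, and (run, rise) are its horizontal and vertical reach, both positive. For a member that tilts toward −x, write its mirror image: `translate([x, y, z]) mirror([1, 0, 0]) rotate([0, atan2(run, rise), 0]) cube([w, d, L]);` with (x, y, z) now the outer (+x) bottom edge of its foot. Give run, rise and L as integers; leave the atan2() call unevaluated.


translate([264, 0, 770]) cube([90, 1141, 65]);
translate([0, 87, 0]) rotate([0, atan2(264, 770), 0]) cube([44, 51, 814]);
translate([618, 87, 0]) mirror([1, 0, 0]) rotate([0, atan2(264, 770), 0]) cube([44, 51, 814]);
translate([0, 1003, 0]) rotate([0, atan2(264, 770), 0]) cube([44, 51, 814]);
translate([618, 1003, 0]) mirror([1, 0, 0]) rotate([0, atan2(264, 770), 0]) cube([44, 51, 814]);


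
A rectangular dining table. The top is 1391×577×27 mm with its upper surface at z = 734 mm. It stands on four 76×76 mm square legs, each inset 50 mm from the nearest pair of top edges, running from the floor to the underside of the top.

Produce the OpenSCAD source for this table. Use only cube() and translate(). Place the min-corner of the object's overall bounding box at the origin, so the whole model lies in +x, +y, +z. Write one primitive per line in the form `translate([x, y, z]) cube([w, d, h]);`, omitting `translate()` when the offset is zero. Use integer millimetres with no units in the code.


translate([0, 0, 707]) cube([1391, 577, 27]);
translate([50, 50, 0]) cube([76, 76, 707]);
translate([1265, 50, 0]) cube([76, 76, 707]);
translate([50, 451, 0]) cube([76, 76, 707]);
translate([1265, 451, 0]) cube([76, 76, 707]);


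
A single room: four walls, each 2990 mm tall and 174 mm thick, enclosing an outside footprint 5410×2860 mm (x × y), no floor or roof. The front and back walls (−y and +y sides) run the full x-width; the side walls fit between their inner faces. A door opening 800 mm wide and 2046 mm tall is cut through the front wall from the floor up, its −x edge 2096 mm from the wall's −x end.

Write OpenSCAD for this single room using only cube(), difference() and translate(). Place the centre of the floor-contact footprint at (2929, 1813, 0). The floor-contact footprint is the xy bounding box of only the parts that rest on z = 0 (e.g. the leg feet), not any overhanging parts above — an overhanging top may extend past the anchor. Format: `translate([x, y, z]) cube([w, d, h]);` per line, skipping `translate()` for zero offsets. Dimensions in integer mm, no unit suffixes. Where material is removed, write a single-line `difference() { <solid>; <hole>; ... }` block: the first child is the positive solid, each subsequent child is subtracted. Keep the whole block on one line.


difference() { translate([224, 383, 0]) cube([5410, 174, 2990]); translate([2320, 383, 0]) cube([800, 174, 2046]); }
translate([224, 3069, 0]) cube([5410, 174, 2990]);
translate([224, 557, 0]) cube([174, 2512, 2990]);
translate([5460, 557, 0]) cube([174, 2512, 2990]);


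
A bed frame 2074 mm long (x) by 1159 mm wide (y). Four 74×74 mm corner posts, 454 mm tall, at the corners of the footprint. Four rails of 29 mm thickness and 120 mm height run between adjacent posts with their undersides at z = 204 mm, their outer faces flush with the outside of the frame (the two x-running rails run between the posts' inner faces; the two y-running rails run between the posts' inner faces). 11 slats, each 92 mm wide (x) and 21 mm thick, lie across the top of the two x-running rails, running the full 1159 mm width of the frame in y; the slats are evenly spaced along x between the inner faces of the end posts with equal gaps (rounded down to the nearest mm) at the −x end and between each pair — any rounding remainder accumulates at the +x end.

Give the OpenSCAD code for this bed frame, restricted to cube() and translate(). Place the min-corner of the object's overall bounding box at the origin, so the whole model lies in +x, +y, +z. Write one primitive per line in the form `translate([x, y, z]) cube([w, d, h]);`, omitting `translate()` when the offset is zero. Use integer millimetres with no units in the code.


cube([74, 74, 454]);
translate([0, 1085, 0]) cube([74, 74, 454]);
translate([2000, 0, 0]) cube([74, 74, 454]);
translate([2000, 1085, 0]) cube([74, 74, 454]);
translate([74, 0, 204]) cube([1926, 29, 120]);
translate([74, 1130, 204]) cube([1926, 29, 120]);
translate([0, 74, 204]) cube([29, 1011, 120]);
translate([2045, 74, 204]) cube([29, 1011, 120]);
translate([150, 0, 324]) cube([92, 1159, 21]);
translate([318, 0, 324]) cube([92, 1159, 21]);
translate([486, 0, 324]) cube([92, 1159, 21]);
translate([654, 0, 324]) cube([92, 1159, 21]);
translate([822, 0, 324]) cube([92, 1159, 21]);
translate([990, 0, 324]) cube([92, 1159, 21]);
translate([1158, 0, 324]) cube([92, 1159, 21]);
translate([1326, 0, 324]) cube([92, 1159, 21]);
translate([1494, 0, 324]) cube([92, 1159, 21]);
translate([1662, 0, 324]) cube([92, 1159, 21]);
translate([1830, 0, 324]) cube([92, 1159, 21]);


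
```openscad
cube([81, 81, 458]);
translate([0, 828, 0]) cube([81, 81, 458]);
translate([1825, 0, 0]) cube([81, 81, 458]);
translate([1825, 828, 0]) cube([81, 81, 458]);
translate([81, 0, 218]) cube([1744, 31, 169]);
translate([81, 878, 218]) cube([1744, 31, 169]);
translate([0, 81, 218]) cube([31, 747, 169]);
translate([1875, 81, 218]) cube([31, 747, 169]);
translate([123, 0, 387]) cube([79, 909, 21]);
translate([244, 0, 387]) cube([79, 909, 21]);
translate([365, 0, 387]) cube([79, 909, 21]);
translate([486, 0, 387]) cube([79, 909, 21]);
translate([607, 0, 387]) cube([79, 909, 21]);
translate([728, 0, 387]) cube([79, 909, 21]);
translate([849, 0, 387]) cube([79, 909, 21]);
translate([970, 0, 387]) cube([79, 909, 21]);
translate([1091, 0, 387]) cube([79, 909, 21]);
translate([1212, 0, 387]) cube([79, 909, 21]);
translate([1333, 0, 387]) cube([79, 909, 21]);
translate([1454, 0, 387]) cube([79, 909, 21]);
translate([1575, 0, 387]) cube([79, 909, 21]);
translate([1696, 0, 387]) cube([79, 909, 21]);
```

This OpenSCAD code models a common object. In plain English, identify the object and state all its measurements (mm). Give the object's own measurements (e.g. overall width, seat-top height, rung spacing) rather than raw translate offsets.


A bed frame 1906 mm long (x) by 909 mm wide (y). Four 81×81 mm corner posts, 458 mm tall, at the corners of the footprint. Four rails of 31 mm thickness and 169 mm height run between adjacent posts with their undersides at z = 218 mm, their outer faces flush with the outside of the frame (the two x-running rails run between the posts' inner faces; the two y-running rails run between the posts' inner faces). 14 slats, each 79 mm wide (x) and 21 mm thick, lie across the top of the two x-running rails, running the full 909 mm width of the frame in y; along x they sit between the end posts with a 42 mm gap after the −x posts and between neighbouring slats, leaving 50 mm before the +x posts.


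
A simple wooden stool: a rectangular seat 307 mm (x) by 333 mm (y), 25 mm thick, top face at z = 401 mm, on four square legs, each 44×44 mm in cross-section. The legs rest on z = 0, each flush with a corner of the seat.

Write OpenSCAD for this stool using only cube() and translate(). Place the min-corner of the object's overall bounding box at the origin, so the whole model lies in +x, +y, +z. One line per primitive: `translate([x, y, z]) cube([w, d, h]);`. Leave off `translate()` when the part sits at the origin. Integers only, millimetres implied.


// leg_h = 401 - 25 = 376
translate([0, 0, 376]) cube([307, 333, 25]);
cube([44, 44, 376]);
translate([263, 0, 0]) cube([44, 44, 376]);
translate([0, 289, 0]) cube([44, 44, 376]);
translate([263, 289, 0]) cube([44, 44, 376]);


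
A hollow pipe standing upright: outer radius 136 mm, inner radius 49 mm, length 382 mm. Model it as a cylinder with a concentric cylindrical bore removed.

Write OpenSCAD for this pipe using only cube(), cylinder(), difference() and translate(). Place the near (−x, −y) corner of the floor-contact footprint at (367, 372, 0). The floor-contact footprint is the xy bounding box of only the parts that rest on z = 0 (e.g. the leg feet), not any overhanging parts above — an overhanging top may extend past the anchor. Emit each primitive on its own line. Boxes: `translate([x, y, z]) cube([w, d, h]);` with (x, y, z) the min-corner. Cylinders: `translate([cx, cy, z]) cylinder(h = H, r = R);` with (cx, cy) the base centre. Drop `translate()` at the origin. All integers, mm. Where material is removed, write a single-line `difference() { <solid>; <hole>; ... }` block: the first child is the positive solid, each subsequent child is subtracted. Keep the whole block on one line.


difference() { translate([503, 508, 0]) cylinder(h = 382, r = 136); translate([503, 508, 0]) cylinder(h = 382, r = 49); }


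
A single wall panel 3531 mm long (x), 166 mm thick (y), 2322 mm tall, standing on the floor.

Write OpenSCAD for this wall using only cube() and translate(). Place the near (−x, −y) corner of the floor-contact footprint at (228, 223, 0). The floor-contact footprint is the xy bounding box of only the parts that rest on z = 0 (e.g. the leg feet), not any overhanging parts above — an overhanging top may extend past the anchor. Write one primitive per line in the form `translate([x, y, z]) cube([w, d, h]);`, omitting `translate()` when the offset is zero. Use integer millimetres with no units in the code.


translate([228, 223, 0]) cube([3531, 166, 2322]);
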